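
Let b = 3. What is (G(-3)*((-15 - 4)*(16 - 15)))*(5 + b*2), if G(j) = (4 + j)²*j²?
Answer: -1881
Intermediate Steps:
G(j) = j²*(4 + j)²
(G(-3)*((-15 - 4)*(16 - 15)))*(5 + b*2) = (((-3)²*(4 - 3)²)*((-15 - 4)*(16 - 15)))*(5 + 3*2) = ((9*1²)*(-19*1))*(5 + 6) = ((9*1)*(-19))*11 = (9*(-19))*11 = -171*11 = -1881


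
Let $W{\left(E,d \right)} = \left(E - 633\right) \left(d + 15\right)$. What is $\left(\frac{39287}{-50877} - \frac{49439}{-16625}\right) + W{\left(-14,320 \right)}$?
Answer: $- \frac{183327588281497}{845830125} \approx -2.1674 \cdot 10^{5}$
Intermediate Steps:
$W{\left(E,d \right)} = \left(-633 + E\right) \left(15 + d\right)$
$\left(\frac{39287}{-50877} - \frac{49439}{-16625}\right) + W{\left(-14,320 \right)} = \left(\frac{39287}{-50877} - \frac{49439}{-16625}\right) - 216745 = \left(39287 \left(- \frac{1}{50877}\right) - - \frac{49439}{16625}\right) - 216745 = \left(- \frac{39287}{50877} + \frac{49439}{16625}\right) - 216745 = \frac{1862161628}{845830125} - 216745 = - \frac{183327588281497}{845830125}$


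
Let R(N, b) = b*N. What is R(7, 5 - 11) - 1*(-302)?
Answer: 260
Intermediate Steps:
R(N, b) = N*b
R(7, 5 - 11) - 1*(-302) = 7*(5 - 11) - 1*(-302) = 7*(-6) + 302 = -42 + 302 = 260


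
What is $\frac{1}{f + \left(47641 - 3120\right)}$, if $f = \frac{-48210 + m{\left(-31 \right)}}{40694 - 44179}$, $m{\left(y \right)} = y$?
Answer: $\frac{3485}{155203926} \approx 2.2454 \cdot 10^{-5}$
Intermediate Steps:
$f = \frac{48241}{3485}$ ($f = \frac{-48210 - 31}{40694 - 44179} = - \frac{48241}{-3485} = \left(-48241\right) \left(- \frac{1}{3485}\right) = \frac{48241}{3485} \approx 13.842$)
$\frac{1}{f + \left(47641 - 3120\right)} = \frac{1}{\frac{48241}{3485} + \left(47641 - 3120\right)} = \frac{1}{\frac{48241}{3485} + 44521} = \frac{1}{\frac{155203926}{3485}} = \frac{3485}{155203926}$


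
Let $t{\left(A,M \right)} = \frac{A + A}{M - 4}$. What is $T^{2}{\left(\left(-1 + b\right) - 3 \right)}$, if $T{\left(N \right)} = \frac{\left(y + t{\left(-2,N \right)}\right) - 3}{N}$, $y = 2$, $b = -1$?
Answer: $\frac{1}{81} \approx 0.012346$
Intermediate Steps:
$t{\left(A,M \right)} = \frac{2 A}{-4 + M}$
$T{\left(N \right)} = \frac{-1 - \frac{4}{-4 + N}}{N}$ ($T{\left(N \right)} = \frac{\left(2 + 2 \left(-2\right) \frac{1}{-4 + N}\right) - 3}{N} = \frac{\left(2 - \frac{4}{-4 + N}\right) - 3}{N} = \frac{-1 - \frac{4}{-4 + N}}{N}$)
$T^{2}{\left(\left(-1 + b\right) - 3 \right)} = \left(- \frac{1}{-4 - 5}\right)^{2} = \left(- \frac{1}{-9}\right)^{2} = \left(\left(-1\right) \left(- \frac{1}{9}\right)\right)^{2} = \left(\frac{1}{9}\right)^{2} = \frac{1}{81}$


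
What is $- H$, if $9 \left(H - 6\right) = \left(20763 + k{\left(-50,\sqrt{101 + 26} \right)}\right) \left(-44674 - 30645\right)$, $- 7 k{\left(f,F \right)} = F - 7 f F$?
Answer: $173760927 - \frac{2937441 \sqrt{127}}{7} \approx 1.6903 \cdot 10^{8}$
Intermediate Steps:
$k{\left(f,F \right)} = - \frac{F}{7} + F f$ ($k{\left(f,F \right)} = - \frac{F - 7 f F}{7} = - \frac{F - 7 F f}{7} = - \frac{F}{7} + F f$)
$H = -173760927 + \frac{2937441 \sqrt{127}}{7}$ ($H = 6 + \frac{\left(20763 + \sqrt{101 + 26} \left(- \frac{1}{7} - 50\right)\right) \left(-44674 - 30645\right)}{9} = 6 + \frac{\left(20763 + \sqrt{127} \left(- \frac{351}{7}\right)\right) \left(-75319\right)}{9} = 6 + \frac{\left(20763 - \frac{351 \sqrt{127}}{7}\right) \left(-75319\right)}{9} = 6 + \frac{-1563848397 + \frac{26436969 \sqrt{127}}{7}}{9} = 6 - \left(173760933 - \frac{2937441 \sqrt{127}}{7}\right) = -173760927 + \frac{2937441 \sqrt{127}}{7} \approx -1.6903 \cdot 10^{8}$)
$- H = - (-173760927 + \frac{2937441 \sqrt{127}}{7}) = 173760927 - \frac{2937441 \sqrt{127}}{7}$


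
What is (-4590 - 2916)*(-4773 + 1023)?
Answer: 28147500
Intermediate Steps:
(-4590 - 2916)*(-4773 + 1023) = -7506*(-3750) = 28147500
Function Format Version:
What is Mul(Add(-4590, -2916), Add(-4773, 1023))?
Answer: 28147500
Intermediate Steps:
Mul(Add(-4590, -2916), Add(-4773, 1023)) = Mul(-7506, -3750) = 28147500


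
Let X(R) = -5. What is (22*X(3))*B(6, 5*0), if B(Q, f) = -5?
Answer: 550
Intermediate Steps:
(22*X(3))*B(6, 5*0) = (22*(-5))*(-5) = -110*(-5) = 550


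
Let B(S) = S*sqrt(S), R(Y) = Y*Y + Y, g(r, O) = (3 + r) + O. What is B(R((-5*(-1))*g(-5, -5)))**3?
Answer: 2005339210000*sqrt(1190) ≈ 6.9177e+13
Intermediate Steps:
g(r, O) = 3 + O + r
R(Y) = Y + Y**2 (R(Y) = Y**2 + Y = Y + Y**2)
B(S) = S**(3/2)
B(R((-5*(-1))*g(-5, -5)))**3 = ((((-5*(-1))*(3 - 5 - 5))*(1 + (-5*(-1))*(3 - 5 - 5)))**(3/2))**3 = (((5*(-7))*(1 + 5*(-7)))**(3/2))**3 = ((-35*(1 - 35))**(3/2))**3 = ((-35*(-34))**(3/2))**3 = (1190**(3/2))**3 = (1190*sqrt(1190))**3 = 2005339210000*sqrt(1190)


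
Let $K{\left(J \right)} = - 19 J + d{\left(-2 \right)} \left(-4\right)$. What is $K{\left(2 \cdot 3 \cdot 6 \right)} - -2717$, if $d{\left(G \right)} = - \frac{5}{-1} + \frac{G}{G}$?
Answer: $2009$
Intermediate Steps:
$d{\left(G \right)} = 6$ ($d{\left(G \right)} = \left(-5\right) \left(-1\right) + 1 = 5 + 1 = 6$)
$K{\left(J \right)} = -24 - 19 J$ ($K{\left(J \right)} = - 19 J + 6 \left(-4\right) = - 19 J - 24 = -24 - 19 J$)
$K{\left(2 \cdot 3 \cdot 6 \right)} - -2717 = \left(-24 - 19 \cdot 2 \cdot 3 \cdot 6\right) - -2717 = \left(-24 - 19 \cdot 6 \cdot 6\right) + 2717 = \left(-24 - 684\right) + 2717 = -708 + 2717 = 2009$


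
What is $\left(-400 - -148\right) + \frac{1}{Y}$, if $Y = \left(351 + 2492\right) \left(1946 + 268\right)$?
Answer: $- \frac{1586189303}{6294402} \approx -252.0$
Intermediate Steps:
$Y = 6294402$ ($Y = 2843 \cdot 2214 = 6294402$)
$\left(-400 - -148\right) + \frac{1}{Y} = \left(-400 - -148\right) + \frac{1}{6294402} = \left(-400 + 148\right) + \frac{1}{6294402} = -252 + \frac{1}{6294402} = - \frac{1586189303}{6294402}$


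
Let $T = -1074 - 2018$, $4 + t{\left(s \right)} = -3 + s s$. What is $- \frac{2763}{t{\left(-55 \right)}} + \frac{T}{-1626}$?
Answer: $\frac{806503}{817878} \approx 0.98609$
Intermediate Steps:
$t{\left(s \right)} = -7 + s^{2}$ ($t{\left(s \right)} = -4 + \left(-3 + s s\right) = -4 + \left(-3 + s^{2}\right) = -7 + s^{2}$)
$T = -3092$ ($T = -1074 - 2018 = -3092$)
$- \frac{2763}{t{\left(-55 \right)}} + \frac{T}{-1626} = - \frac{2763}{-7 + \left(-55\right)^{2}} - \frac{3092}{-1626} = - \frac{2763}{-7 + 3025} - - \frac{1546}{813} = - \frac{2763}{3018} + \frac{1546}{813} = \left(-2763\right) \frac{1}{3018} + \frac{1546}{813} = - \frac{921}{1006} + \frac{1546}{813} = \frac{806503}{817878}$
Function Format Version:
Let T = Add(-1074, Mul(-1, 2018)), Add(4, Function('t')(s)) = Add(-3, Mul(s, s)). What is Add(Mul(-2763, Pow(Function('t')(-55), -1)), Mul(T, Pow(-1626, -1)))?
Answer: Rational(806503, 817878) ≈ 0.98609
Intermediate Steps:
Function('t')(s) = Add(-7, Pow(s, 2)) (Function('t')(s) = Add(-4, Add(-3, Mul(s, s))) = Add(-4, Add(-3, Pow(s, 2))) = Add(-7, Pow(s, 2)))
T = -3092 (T = Add(-1074, -2018) = -3092)
Add(Mul(-2763, Pow(Function('t')(-55), -1)), Mul(T, Pow(-1626, -1))) = Add(Mul(-2763, Pow(Add(-7, Pow(-55, 2)), -1)), Mul(-3092, Pow(-1626, -1))) = Add(Mul(-2763, Pow(Add(-7, 3025), -1)), Mul(-3092, Rational(-1, 1626))) = Add(Mul(-2763, Pow(3018, -1)), Rational(1546, 813)) = Add(Mul(-2763, Rational(1, 3018)), Rational(1546, 813)) = Add(Rational(-921, 1006), Rational(1546, 813)) = Rational(806503, 817878)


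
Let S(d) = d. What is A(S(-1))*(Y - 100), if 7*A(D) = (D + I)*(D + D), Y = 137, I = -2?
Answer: 222/7 ≈ 31.714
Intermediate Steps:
A(D) = 2*D*(-2 + D)/7 (A(D) = ((D - 2)*(D + D))/7 = ((-2 + D)*(2*D))/7 = (2*D*(-2 + D))/7 = 2*D*(-2 + D)/7)
A(S(-1))*(Y - 100) = ((2/7)*(-1)*(-2 - 1))*(137 - 100) = ((2/7)*(-1)*(-3))*37 = (6/7)*37 = 222/7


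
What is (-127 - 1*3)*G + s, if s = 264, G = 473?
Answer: -61226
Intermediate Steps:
(-127 - 1*3)*G + s = (-127 - 1*3)*473 + 264 = (-127 - 3)*473 + 264 = -130*473 + 264 = -61490 + 264 = -61226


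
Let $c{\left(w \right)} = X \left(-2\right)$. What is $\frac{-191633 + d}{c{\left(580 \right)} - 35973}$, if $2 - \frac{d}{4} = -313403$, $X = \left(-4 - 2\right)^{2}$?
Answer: $- \frac{1061987}{36045} \approx -29.463$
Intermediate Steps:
$X = 36$ ($X = \left(-6\right)^{2} = 36$)
$d = 1253620$ ($d = 8 - -1253612 = 8 + 1253612 = 1253620$)
$c{\left(w \right)} = -72$ ($c{\left(w \right)} = 36 \left(-2\right) = -72$)
$\frac{-191633 + d}{c{\left(580 \right)} - 35973} = \frac{-191633 + 1253620}{-72 - 35973} = \frac{1061987}{-36045} = 1061987 \left(- \frac{1}{36045}\right) = - \frac{1061987}{36045}$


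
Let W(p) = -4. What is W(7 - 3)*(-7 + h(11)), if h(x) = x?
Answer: -16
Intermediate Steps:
W(7 - 3)*(-7 + h(11)) = -4*(-7 + 11) = -4*4 = -16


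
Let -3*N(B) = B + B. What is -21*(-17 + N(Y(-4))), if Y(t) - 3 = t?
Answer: 343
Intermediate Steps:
Y(t) = 3 + t
N(B) = -2*B/3 (N(B) = -(B + B)/3 = -2*B/3)
-21*(-17 + N(Y(-4))) = -21*(-17 - 2*(3 - 4)/3) = -21*(-17 - 2/3*(-1)) = -21*(-17 + 2/3) = -21*(-49/3) = 343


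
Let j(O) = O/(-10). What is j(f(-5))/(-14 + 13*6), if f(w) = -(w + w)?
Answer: -1/64 ≈ -0.015625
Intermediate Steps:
f(w) = -2*w
j(O) = -O/10 (j(O) = O*(-⅒) = -O/10)
j(f(-5))/(-14 + 13*6) = (-(-1)*(-5)/5)/(-14 + 13*6) = (-⅒*10)/(-14 + 78) = -1/64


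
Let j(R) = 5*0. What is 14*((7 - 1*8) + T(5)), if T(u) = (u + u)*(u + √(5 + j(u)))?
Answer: 686 + 140*√5 ≈ 999.05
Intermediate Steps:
j(R) = 0
T(u) = 2*u*(u + √5) (T(u) = (u + u)*(u + √(5 + 0)) = (2*u)*(u + √5) = 2*u*(u + √5))
14*((7 - 1*8) + T(5)) = 14*((7 - 1*8) + 2*5*(5 + √5)) = 14*((7 - 8) + (50 + 10*√5)) = 14*(-1 + (50 + 10*√5)) = 14*(49 + 10*√5) = 686 + 140*√5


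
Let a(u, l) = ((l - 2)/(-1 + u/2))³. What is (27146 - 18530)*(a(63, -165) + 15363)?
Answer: 29723902421784/226981 ≈ 1.3095e+8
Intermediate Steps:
a(u, l) = (-2 + l)³/(-1 + u/2)³ (a(u, l) = ((-2 + l)/(-1 + u*(½)))³ = ((-2 + l)/(-1 + u/2))³ = (-2 + l)³/(-1 + u/2)³)
(27146 - 18530)*(a(63, -165) + 15363) = (27146 - 18530)*(8*(-2 - 165)³/(-2 + 63)³ + 15363) = 8616*(8*(-167)³/61³ + 15363) = 8616*(8*(-4657463)*(1/226981) + 15363) = 8616*(-37259704/226981 + 15363) = 8616*(3449849399/226981) = 29723902421784/226981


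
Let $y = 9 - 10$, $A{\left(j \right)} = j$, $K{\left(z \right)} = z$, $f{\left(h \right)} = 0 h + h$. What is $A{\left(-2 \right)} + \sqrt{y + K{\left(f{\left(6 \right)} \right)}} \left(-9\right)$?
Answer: $-2 - 9 \sqrt{5} \approx -22.125$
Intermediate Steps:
$f{\left(h \right)} = h$ ($f{\left(h \right)} = 0 + h = h$)
$y = -1$ ($y = 9 - 10 = -1$)
$A{\left(-2 \right)} + \sqrt{y + K{\left(f{\left(6 \right)} \right)}} \left(-9\right) = -2 + \sqrt{-1 + 6} \left(-9\right) = -2 + \sqrt{5} \left(-9\right) = -2 - 9 \sqrt{5}$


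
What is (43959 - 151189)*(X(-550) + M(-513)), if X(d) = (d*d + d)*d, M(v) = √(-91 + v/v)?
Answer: 17807954175000 - 321690*I*√10 ≈ 1.7808e+13 - 1.0173e+6*I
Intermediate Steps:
M(v) = 3*I*√10 (M(v) = √(-91 + 1) = √(-90) = 3*I*√10)
X(d) = d*(d + d²) (X(d) = (d² + d)*d = (d + d²)*d = d*(d + d²))
(43959 - 151189)*(X(-550) + M(-513)) = (43959 - 151189)*((-550)²*(1 - 550) + 3*I*√10) = -107230*(302500*(-549) + 3*I*√10) = -107230*(-166072500 + 3*I*√10) = 17807954175000 - 321690*I*√10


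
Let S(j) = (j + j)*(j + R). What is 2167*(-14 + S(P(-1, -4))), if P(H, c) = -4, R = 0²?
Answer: 39006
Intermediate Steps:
R = 0
S(j) = 2*j² (S(j) = (j + j)*(j + 0) = (2*j)*j = 2*j²)
2167*(-14 + S(P(-1, -4))) = 2167*(-14 + 2*(-4)²) = 2167*(-14 + 2*16) = 2167*(-14 + 32) = 2167*18 = 39006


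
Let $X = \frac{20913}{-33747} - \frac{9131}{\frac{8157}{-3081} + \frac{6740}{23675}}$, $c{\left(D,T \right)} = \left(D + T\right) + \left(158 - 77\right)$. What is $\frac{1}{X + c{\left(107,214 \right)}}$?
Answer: $\frac{129251786181}{551364392204818} \approx 0.00023442$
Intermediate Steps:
$c{\left(D,T \right)} = 81 + D + T$ ($c{\left(D,T \right)} = \left(D + T\right) + 81 = 81 + D + T$)
$X = \frac{499405174160056}{129251786181}$ ($X = 20913 \left(- \frac{1}{33747}\right) - \frac{9131}{8157 \left(- \frac{1}{3081}\right) + 6740 \cdot \frac{1}{23675}} = - \frac{6971}{11249} - \frac{9131}{- \frac{2719}{1027} + \frac{1348}{4735}} = - \frac{6971}{11249} - \frac{9131}{- \frac{11490069}{4862845}} = - \frac{6971}{11249} - - \frac{44402637695}{11490069} = - \frac{6971}{11249} + \frac{44402637695}{11490069} = \frac{499405174160056}{129251786181} \approx 3863.8$)
$\frac{1}{X + c{\left(107,214 \right)}} = \frac{1}{\frac{499405174160056}{129251786181} + \left(81 + 107 + 214\right)} = \frac{1}{\frac{499405174160056}{129251786181} + 402} = \frac{1}{\frac{551364392204818}{129251786181}} = \frac{129251786181}{551364392204818}$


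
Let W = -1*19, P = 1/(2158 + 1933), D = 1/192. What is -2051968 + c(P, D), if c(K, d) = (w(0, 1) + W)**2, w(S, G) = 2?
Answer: -2051679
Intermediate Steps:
D = 1/192 ≈ 0.0052083
P = 1/4091 ≈ 0.00024444
W = -19
c(K, d) = 289 (c(K, d) = (2 - 19)**2 = (-17)**2 = 289)
-2051968 + c(P, D) = -2051968 + 289 = -2051679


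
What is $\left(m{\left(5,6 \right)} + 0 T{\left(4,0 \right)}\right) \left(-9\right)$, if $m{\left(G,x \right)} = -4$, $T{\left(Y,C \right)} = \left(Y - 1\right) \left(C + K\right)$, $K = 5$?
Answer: $36$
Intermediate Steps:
$T{\left(Y,C \right)} = \left(-1 + Y\right) \left(5 + C\right)$ ($T{\left(Y,C \right)} = \left(Y - 1\right) \left(C + 5\right) = \left(-1 + Y\right) \left(5 + C\right)$)
$\left(m{\left(5,6 \right)} + 0 T{\left(4,0 \right)}\right) \left(-9\right) = \left(-4 + 0 \left(-5 - 0 + 5 \cdot 4 + 0 \cdot 4\right)\right) \left(-9\right) = \left(-4 + 0 \left(-5 + 0 + 20 + 0\right)\right) \left(-9\right) = \left(-4 + 0 \cdot 15\right) \left(-9\right) = \left(-4 + 0\right) \left(-9\right) = \left(-4\right) \left(-9\right) = 36$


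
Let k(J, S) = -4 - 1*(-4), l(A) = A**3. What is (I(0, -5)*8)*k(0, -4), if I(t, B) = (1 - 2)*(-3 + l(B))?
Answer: 0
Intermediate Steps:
I(t, B) = 3 - B**3 (I(t, B) = (1 - 2)*(-3 + B**3) = -(-3 + B**3) = 3 - B**3)
k(J, S) = 0 (k(J, S) = -4 + 4 = 0)
(I(0, -5)*8)*k(0, -4) = ((3 - 1*(-5)**3)*8)*0 = ((3 - 1*(-125))*8)*0 = ((3 + 125)*8)*0 = (128*8)*0 = 1024*0 = 0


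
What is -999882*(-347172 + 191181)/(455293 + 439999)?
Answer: 77986296531/447646 ≈ 1.7421e+5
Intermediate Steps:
-999882*(-347172 + 191181)/(455293 + 439999) = -999882/(895292/(-155991)) = -999882/(895292*(-1/155991)) = -999882/(-895292/155991) = -999882*(-155991/895292) = 77986296531/447646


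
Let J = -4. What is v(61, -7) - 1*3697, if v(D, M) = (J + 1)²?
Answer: -3688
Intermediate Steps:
v(D, M) = 9 (v(D, M) = (-4 + 1)² = (-3)² = 9)
v(61, -7) - 1*3697 = 9 - 1*3697 = 9 - 3697 = -3688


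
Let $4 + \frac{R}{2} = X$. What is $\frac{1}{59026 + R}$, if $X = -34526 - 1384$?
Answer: $- \frac{1}{12802} \approx -7.8113 \cdot 10^{-5}$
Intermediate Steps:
$X = -35910$ ($X = -34526 - 1384 = -35910$)
$R = -71828$ ($R = -8 + 2 \left(-35910\right) = -8 - 71820 = -71828$)
$\frac{1}{59026 + R} = \frac{1}{59026 - 71828} = \frac{1}{-12802} = - \frac{1}{12802}$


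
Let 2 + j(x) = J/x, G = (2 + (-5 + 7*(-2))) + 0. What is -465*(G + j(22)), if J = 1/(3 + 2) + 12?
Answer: 188697/22 ≈ 8577.1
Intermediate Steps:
G = -17 (G = (2 + (-5 - 14)) + 0 = (2 - 19) + 0 = -17 + 0 = -17)
J = 61/5 (J = 1/5 + 12 = ⅕ + 12 = 61/5 ≈ 12.200)
j(x) = -2 + 61/(5*x)
-465*(G + j(22)) = -465*(-17 + (-2 + (61/5)/22)) = -465*(-17 + (-2 + (61/5)*(1/22))) = -465*(-17 + (-2 + 61/110)) = -465*(-17 - 159/110) = -465*(-2029/110) = 188697/22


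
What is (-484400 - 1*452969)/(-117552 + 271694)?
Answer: -937369/154142 ≈ -6.0812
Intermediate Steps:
(-484400 - 1*452969)/(-117552 + 271694) = (-484400 - 452969)/154142 = -937369*1/154142 = -937369/154142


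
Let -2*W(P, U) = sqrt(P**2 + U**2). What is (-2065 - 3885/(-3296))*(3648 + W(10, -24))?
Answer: -24726560425/3296 ≈ -7.5020e+6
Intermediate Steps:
W(P, U) = -sqrt(P**2 + U**2)/2
(-2065 - 3885/(-3296))*(3648 + W(10, -24)) = (-2065 - 3885/(-3296))*(3648 - sqrt(10**2 + (-24)**2)/2) = (-2065 - 3885*(-1/3296))*(3648 - sqrt(100 + 576)/2) = (-2065 + 3885/3296)*(3648 - sqrt(676)/2) = -6802355*(3648 - 1/2*26)/3296 = -6802355*(3648 - 13)/3296 = -6802355/3296*3635 = -24726560425/3296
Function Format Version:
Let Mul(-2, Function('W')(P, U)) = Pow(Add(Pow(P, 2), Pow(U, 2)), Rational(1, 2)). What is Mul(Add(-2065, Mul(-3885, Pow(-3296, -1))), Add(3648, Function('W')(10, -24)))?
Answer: Rational(-24726560425, 3296) ≈ -7.5020e+6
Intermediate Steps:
Function('W')(P, U) = Mul(Rational(-1, 2), Pow(Add(Pow(P, 2), Pow(U, 2)), Rational(1, 2)))
Mul(Add(-2065, Mul(-3885, Pow(-3296, -1))), Add(3648, Function('W')(10, -24))) = Mul(Add(-2065, Mul(-3885, Pow(-3296, -1))), Add(3648, Mul(Rational(-1, 2), Pow(Add(Pow(10, 2), Pow(-24, 2)), Rational(1, 2))))) = Mul(Add(-2065, Mul(-3885, Rational(-1, 3296))), Add(3648, Mul(Rational(-1, 2), Pow(Add(100, 576), Rational(1, 2))))) = Mul(Add(-2065, Rational(3885, 3296)), Add(3648, Mul(Rational(-1, 2), Pow(676, Rational(1, 2))))) = Mul(Rational(-6802355, 3296), Add(3648, Mul(Rational(-1, 2), 26))) = Mul(Rational(-6802355, 3296), Add(3648, -13)) = Mul(Rational(-6802355, 3296), 3635) = Rational(-24726560425, 3296)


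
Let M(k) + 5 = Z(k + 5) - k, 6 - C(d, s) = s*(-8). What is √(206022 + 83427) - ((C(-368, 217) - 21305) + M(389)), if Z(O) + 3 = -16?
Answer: 19976 + 3*√32161 ≈ 20514.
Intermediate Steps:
C(d, s) = 6 + 8*s (C(d, s) = 6 - s*(-8) = 6 - (-8)*s = 6 + 8*s)
Z(O) = -19 (Z(O) = -3 - 16 = -19)
M(k) = -24 - k (M(k) = -5 + (-19 - k) = -24 - k)
√(206022 + 83427) - ((C(-368, 217) - 21305) + M(389)) = √(206022 + 83427) - (((6 + 8*217) - 21305) + (-24 - 1*389)) = √289449 - (((6 + 1736) - 21305) + (-24 - 389)) = 3*√32161 - ((1742 - 21305) - 413) = 3*√32161 - (-19563 - 413) = 3*√32161 - 1*(-19976) = 3*√32161 + 19976 = 19976 + 3*√32161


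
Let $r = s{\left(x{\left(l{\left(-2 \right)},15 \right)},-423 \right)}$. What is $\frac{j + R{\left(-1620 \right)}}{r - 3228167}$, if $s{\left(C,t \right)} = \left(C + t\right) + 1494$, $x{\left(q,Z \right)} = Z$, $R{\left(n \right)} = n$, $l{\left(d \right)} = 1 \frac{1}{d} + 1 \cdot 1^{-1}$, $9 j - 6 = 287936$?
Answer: $- \frac{273362}{29043729} \approx -0.0094121$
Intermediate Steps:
$j = \frac{287942}{9}$ ($j = \frac{2}{3} + \frac{1}{9} \cdot 287936 = \frac{2}{3} + \frac{287936}{9} = \frac{287942}{9} \approx 31994.0$)
$l{\left(d \right)} = 1 + \frac{1}{d}$ ($l{\left(d \right)} = \frac{1}{d} + 1 \cdot 1 = \frac{1}{d} + 1 = 1 + \frac{1}{d}$)
$s{\left(C,t \right)} = 1494 + C + t$
$r = 1086$ ($r = 1494 + 15 - 423 = 1086$)
$\frac{j + R{\left(-1620 \right)}}{r - 3228167} = \frac{\frac{287942}{9} - 1620}{1086 - 3228167} = \frac{273362}{9 \left(-3227081\right)} = \frac{273362}{9} \left(- \frac{1}{3227081}\right) = - \frac{273362}{29043729}$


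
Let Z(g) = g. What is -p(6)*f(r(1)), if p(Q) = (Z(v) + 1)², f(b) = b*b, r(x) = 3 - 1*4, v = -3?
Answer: -4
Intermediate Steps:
r(x) = -1 (r(x) = 3 - 4 = -1)
f(b) = b²
p(Q) = 4 (p(Q) = (-3 + 1)² = (-2)² = 4)
-p(6)*f(r(1)) = -4*(-1)² = -4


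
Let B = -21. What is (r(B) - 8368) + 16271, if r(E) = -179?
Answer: 7724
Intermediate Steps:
(r(B) - 8368) + 16271 = (-179 - 8368) + 16271 = -8547 + 16271 = 7724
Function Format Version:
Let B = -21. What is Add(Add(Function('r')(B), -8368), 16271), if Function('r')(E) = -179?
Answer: 7724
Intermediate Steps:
Add(Add(Function('r')(B), -8368), 16271) = Add(Add(-179, -8368), 16271) = Add(-8547, 16271) = 7724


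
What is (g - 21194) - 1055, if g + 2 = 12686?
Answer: -9565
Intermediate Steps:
g = 12684 (g = -2 + 12686 = 12684)
(g - 21194) - 1055 = (12684 - 21194) - 1055 = -8510 - 1055 = -9565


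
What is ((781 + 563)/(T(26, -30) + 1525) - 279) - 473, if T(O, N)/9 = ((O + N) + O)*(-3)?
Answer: -99824/133 ≈ -750.56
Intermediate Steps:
T(O, N) = -54*O - 27*N (T(O, N) = 9*(((O + N) + O)*(-3)) = 9*(((N + O) + O)*(-3)) = 9*((N + 2*O)*(-3)) = 9*(-6*O - 3*N) = -54*O - 27*N)
((781 + 563)/(T(26, -30) + 1525) - 279) - 473 = ((781 + 563)/((-54*26 - 27*(-30)) + 1525) - 279) - 473 = (1344/((-1404 + 810) + 1525) - 279) - 473 = (1344/(-594 + 1525) - 279) - 473 = (1344/931 - 279) - 473 = (1344*(1/931) - 279) - 473 = (192/133 - 279) - 473 = -36915/133 - 473 = -99824/133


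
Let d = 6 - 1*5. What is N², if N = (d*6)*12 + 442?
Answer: 264196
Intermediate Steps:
d = 1 (d = 6 - 5 = 1)
N = 514 (N = (1*6)*12 + 442 = 6*12 + 442 = 72 + 442 = 514)
N² = 514² = 264196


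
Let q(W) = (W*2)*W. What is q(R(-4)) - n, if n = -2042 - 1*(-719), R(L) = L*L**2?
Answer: 9515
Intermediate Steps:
R(L) = L**3
n = -1323 (n = -2042 + 719 = -1323)
q(W) = 2*W**2 (q(W) = (2*W)*W = 2*W**2)
q(R(-4)) - n = 2*((-4)**3)**2 - 1*(-1323) = 2*(-64)**2 + 1323 = 2*4096 + 1323 = 8192 + 1323 = 9515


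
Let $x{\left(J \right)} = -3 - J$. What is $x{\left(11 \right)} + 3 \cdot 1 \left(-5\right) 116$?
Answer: $-1754$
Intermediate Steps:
$x{\left(11 \right)} + 3 \cdot 1 \left(-5\right) 116 = \left(-3 - 11\right) + 3 \cdot 1 \left(-5\right) 116 = \left(-3 - 11\right) + 3 \left(-5\right) 116 = -14 - 1740 = -1754$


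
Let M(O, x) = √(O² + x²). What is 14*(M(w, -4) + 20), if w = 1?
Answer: 280 + 14*√17 ≈ 337.72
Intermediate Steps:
14*(M(w, -4) + 20) = 14*(√(1² + (-4)²) + 20) = 14*(√(1 + 16) + 20) = 14*(√17 + 20) = 14*(20 + √17) = 280 + 14*√17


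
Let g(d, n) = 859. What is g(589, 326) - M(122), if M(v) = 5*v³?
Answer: -9078381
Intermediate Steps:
g(589, 326) - M(122) = 859 - 5*122³ = 859 - 5*1815848 = 859 - 1*9079240 = 859 - 9079240 = -9078381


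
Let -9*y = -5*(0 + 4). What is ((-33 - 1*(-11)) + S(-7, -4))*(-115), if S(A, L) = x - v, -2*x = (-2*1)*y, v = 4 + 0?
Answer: 24610/9 ≈ 2734.4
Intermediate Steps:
y = 20/9 (y = -(-5)*(0 + 4)/9 = -(-5)*4/9 = -⅑*(-20) = 20/9 ≈ 2.2222)
v = 4
x = 20/9 (x = -(-2*1)*20/(2*9) = -(-1)*20/9 = -½*(-40/9) = 20/9 ≈ 2.2222)
S(A, L) = -16/9 (S(A, L) = 20/9 - 1*4 = 20/9 - 4 = -16/9)
((-33 - 1*(-11)) + S(-7, -4))*(-115) = ((-33 - 1*(-11)) - 16/9)*(-115) = ((-33 + 11) - 16/9)*(-115) = (-22 - 16/9)*(-115) = -214/9*(-115) = 24610/9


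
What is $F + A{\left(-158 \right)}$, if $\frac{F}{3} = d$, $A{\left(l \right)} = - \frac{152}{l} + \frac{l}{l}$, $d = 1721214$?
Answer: $\frac{407927873}{79} \approx 5.1636 \cdot 10^{6}$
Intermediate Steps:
$A{\left(l \right)} = 1 - \frac{152}{l}$ ($A{\left(l \right)} = - \frac{152}{l} + 1 = 1 - \frac{152}{l}$)
$F = 5163642$ ($F = 3 \cdot 1721214 = 5163642$)
$F + A{\left(-158 \right)} = 5163642 + \frac{-152 - 158}{-158} = 5163642 - - \frac{155}{79} = 5163642 + \frac{155}{79} = \frac{407927873}{79}$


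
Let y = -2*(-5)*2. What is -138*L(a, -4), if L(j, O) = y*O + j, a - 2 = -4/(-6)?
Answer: 10672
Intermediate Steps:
a = 8/3 (a = 2 - 4/(-6) = 2 - 4*(-⅙) = 2 + ⅔ = 8/3 ≈ 2.6667)
y = 20 (y = 10*2 = 20)
L(j, O) = j + 20*O (L(j, O) = 20*O + j = j + 20*O)
-138*L(a, -4) = -138*(8/3 + 20*(-4)) = -138*(8/3 - 80) = -138*(-232/3) = 10672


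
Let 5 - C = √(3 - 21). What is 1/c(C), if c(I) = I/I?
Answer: 1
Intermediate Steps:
C = 5 - 3*I*√2 (C = 5 - √(3 - 21) = 5 - √(-18) = 5 - 3*I*√2 ≈ 5.0 - 4.2426*I)
c(I) = 1
1/c(C) = 1/1 = 1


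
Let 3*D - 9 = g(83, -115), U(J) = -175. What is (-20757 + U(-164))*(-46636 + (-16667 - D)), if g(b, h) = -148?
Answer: 3972265640/3 ≈ 1.3241e+9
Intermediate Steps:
D = -139/3 (D = 3 + (⅓)*(-148) = 3 - 148/3 = -139/3 ≈ -46.333)
(-20757 + U(-164))*(-46636 + (-16667 - D)) = (-20757 - 175)*(-46636 + (-16667 - 1*(-139/3))) = -20932*(-46636 + (-16667 + 139/3)) = -20932*(-46636 - 49862/3) = -20932*(-189770/3) = 3972265640/3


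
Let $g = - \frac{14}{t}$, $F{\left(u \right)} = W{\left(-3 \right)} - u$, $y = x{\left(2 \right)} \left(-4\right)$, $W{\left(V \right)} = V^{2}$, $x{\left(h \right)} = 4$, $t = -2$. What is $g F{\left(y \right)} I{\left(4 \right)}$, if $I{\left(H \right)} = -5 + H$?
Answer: $-175$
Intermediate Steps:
$y = -16$ ($y = 4 \left(-4\right) = -16$)
$F{\left(u \right)} = 9 - u$ ($F{\left(u \right)} = \left(-3\right)^{2} - u = 9 - u$)
$g = 7$ ($g = - \frac{14}{-2} = \left(-14\right) \left(- \frac{1}{2}\right) = 7$)
$g F{\left(y \right)} I{\left(4 \right)} = 7 \left(9 - -16\right) \left(-5 + 4\right) = 7 \left(9 + 16\right) \left(-1\right) = 7 \cdot 25 \left(-1\right) = 175 \left(-1\right) = -175$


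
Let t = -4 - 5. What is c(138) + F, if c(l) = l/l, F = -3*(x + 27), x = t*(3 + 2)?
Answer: 55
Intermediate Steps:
t = -9
x = -45 (x = -9*(3 + 2) = -9*5 = -45)
F = 54 (F = -3*(-45 + 27) = -3*(-18) = 54)
c(l) = 1
c(138) + F = 1 + 54 = 55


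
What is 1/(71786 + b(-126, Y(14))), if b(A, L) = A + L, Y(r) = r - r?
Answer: 1/71660 ≈ 1.3955e-5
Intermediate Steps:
Y(r) = 0
1/(71786 + b(-126, Y(14))) = 1/(71786 + (-126 + 0)) = 1/(71786 - 126) = 1/71660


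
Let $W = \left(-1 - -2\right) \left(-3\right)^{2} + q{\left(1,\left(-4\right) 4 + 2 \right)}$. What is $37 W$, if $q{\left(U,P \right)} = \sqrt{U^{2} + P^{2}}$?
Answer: $333 + 37 \sqrt{197} \approx 852.32$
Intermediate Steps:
$q{\left(U,P \right)} = \sqrt{P^{2} + U^{2}}$
$W = 9 + \sqrt{197}$ ($W = \left(-1 - -2\right) \left(-3\right)^{2} + \sqrt{\left(\left(-4\right) 4 + 2\right)^{2} + 1^{2}} = \left(-1 + 2\right) 9 + \sqrt{\left(-16 + 2\right)^{2} + 1} = 1 \cdot 9 + \sqrt{\left(-14\right)^{2} + 1} = 9 + \sqrt{196 + 1} = 9 + \sqrt{197} \approx 23.036$)
$37 W = 37 \left(9 + \sqrt{197}\right) = 333 + 37 \sqrt{197}$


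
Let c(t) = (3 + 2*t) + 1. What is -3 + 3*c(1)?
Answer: 15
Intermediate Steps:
c(t) = 4 + 2*t
-3 + 3*c(1) = -3 + 3*(4 + 2*1) = -3 + 3*(4 + 2) = -3 + 3*6 = -3 + 18 = 15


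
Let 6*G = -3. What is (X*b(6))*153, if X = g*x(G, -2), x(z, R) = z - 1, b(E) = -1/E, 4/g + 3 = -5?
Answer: -153/8 ≈ -19.125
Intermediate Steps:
g = -1/2 (g = 4/(-3 - 5) = 4/(-8) = 4*(-1/8) = -1/2 ≈ -0.50000)
G = -1/2 (G = (1/6)*(-3) = -1/2 ≈ -0.50000)
x(z, R) = -1 + z
X = 3/4 (X = -(-1 - 1/2)/2 = -1/2*(-3/2) = 3/4 ≈ 0.75000)
(X*b(6))*153 = (3*(-1/6)/4)*153 = (3*(-1*1/6)/4)*153 = ((3/4)*(-1/6))*153 = -1/8*153 = -153/8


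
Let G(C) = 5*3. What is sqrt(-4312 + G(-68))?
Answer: I*sqrt(4297) ≈ 65.552*I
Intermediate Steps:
G(C) = 15
sqrt(-4312 + G(-68)) = sqrt(-4312 + 15) = sqrt(-4297) = I*sqrt(4297)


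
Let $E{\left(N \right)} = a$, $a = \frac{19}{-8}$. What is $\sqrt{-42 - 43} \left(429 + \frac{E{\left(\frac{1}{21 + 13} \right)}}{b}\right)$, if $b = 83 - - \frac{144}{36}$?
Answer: $\frac{298565 i \sqrt{85}}{696} \approx 3954.9 i$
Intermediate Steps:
$a = - \frac{19}{8}$ ($a = 19 \left(- \frac{1}{8}\right) = - \frac{19}{8} \approx -2.375$)
$E{\left(N \right)} = - \frac{19}{8}$
$b = 87$ ($b = 83 - \left(-144\right) \frac{1}{36} = 83 - -4 = 83 + 4 = 87$)
$\sqrt{-42 - 43} \left(429 + \frac{E{\left(\frac{1}{21 + 13} \right)}}{b}\right) = \sqrt{-42 - 43} \left(429 - \frac{19}{8 \cdot 87}\right) = \sqrt{-85} \left(429 - \frac{19}{696}\right) = i \sqrt{85} \left(429 - \frac{19}{696}\right) = i \sqrt{85} \cdot \frac{298565}{696} = \frac{298565 i \sqrt{85}}{696}$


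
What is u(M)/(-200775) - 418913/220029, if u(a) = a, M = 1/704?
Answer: -6579056616981/3455570113600 ≈ -1.9039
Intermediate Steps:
M = 1/704 ≈ 0.0014205
u(M)/(-200775) - 418913/220029 = (1/704)/(-200775) - 418913/220029 = (1/704)*(-1/200775) - 418913*1/220029 = -1/141345600 - 418913/220029 = -6579056616981/3455570113600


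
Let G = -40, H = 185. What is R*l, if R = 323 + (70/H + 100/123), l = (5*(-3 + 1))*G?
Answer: 590158000/4551 ≈ 1.2968e+5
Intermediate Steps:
l = 400 (l = (5*(-3 + 1))*(-40) = (5*(-2))*(-40) = -10*(-40) = 400)
R = 1475395/4551 (R = 323 + (70/185 + 100/123) = 323 + (70*(1/185) + 100*(1/123)) = 323 + (14/37 + 100/123) = 323 + 5422/4551 = 1475395/4551 ≈ 324.19)
R*l = (1475395/4551)*400 = 590158000/4551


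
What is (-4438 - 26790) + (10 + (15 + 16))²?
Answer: -29547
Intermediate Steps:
(-4438 - 26790) + (10 + (15 + 16))² = -31228 + (10 + 31)² = -31228 + 41² = -31228 + 1681 = -29547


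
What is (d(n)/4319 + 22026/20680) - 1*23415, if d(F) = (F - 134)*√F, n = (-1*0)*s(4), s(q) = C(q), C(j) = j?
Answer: -242100087/10340 ≈ -23414.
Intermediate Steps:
s(q) = q
n = 0 (n = -1*0*4 = 0*4 = 0)
d(F) = √F*(-134 + F) (d(F) = (-134 + F)*√F = √F*(-134 + F))
(d(n)/4319 + 22026/20680) - 1*23415 = ((√0*(-134 + 0))/4319 + 22026/20680) - 1*23415 = ((0*(-134))*(1/4319) + 22026*(1/20680)) - 23415 = (0*(1/4319) + 11013/10340) - 23415 = (0 + 11013/10340) - 23415 = 11013/10340 - 23415 = -242100087/10340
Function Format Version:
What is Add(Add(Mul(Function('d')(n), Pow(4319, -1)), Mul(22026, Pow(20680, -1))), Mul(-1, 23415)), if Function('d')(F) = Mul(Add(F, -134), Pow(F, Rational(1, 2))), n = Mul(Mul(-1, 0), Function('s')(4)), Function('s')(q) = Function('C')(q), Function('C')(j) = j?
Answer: Rational(-242100087, 10340) ≈ -23414.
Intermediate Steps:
Function('s')(q) = q
n = 0 (n = Mul(Mul(-1, 0), 4) = Mul(0, 4) = 0)
Function('d')(F) = Mul(Pow(F, Rational(1, 2)), Add(-134, F)) (Function('d')(F) = Mul(Add(-134, F), Pow(F, Rational(1, 2))) = Mul(Pow(F, Rational(1, 2)), Add(-134, F)))
Add(Add(Mul(Function('d')(n), Pow(4319, -1)), Mul(22026, Pow(20680, -1))), Mul(-1, 23415)) = Add(Add(Mul(Mul(Pow(0, Rational(1, 2)), Add(-134, 0)), Pow(4319, -1)), Mul(22026, Pow(20680, -1))), Mul(-1, 23415)) = Add(Add(Mul(Mul(0, -134), Rational(1, 4319)), Mul(22026, Rational(1, 20680))), -23415) = Add(Add(Mul(0, Rational(1, 4319)), Rational(11013, 10340)), -23415) = Add(Add(0, Rational(11013, 10340)), -23415) = Add(Rational(11013, 10340), -23415) = Rational(-242100087, 10340)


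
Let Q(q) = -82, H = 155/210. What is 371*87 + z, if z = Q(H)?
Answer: 32195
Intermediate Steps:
H = 31/42 (H = 155*(1/210) = 31/42 ≈ 0.73810)
z = -82
371*87 + z = 371*87 - 82 = 32277 - 82 = 32195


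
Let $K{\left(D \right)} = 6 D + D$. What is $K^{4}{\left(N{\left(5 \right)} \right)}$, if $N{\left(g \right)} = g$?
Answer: $1500625$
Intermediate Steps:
$K{\left(D \right)} = 7 D$
$K^{4}{\left(N{\left(5 \right)} \right)} = \left(7 \cdot 5\right)^{4} = 35^{4} = 1500625$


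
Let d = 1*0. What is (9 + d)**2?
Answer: 81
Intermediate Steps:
d = 0
(9 + d)**2 = (9 + 0)**2 = 9**2 = 81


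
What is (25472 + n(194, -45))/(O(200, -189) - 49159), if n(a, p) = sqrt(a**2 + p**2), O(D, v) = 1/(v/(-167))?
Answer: -1203552/2322721 - 189*sqrt(39661)/9290884 ≈ -0.52222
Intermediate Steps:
O(D, v) = -167/v (O(D, v) = 1/(v*(-1/167)) = 1/(-v/167) = -167/v)
(25472 + n(194, -45))/(O(200, -189) - 49159) = (25472 + sqrt(194**2 + (-45)**2))/(-167/(-189) - 49159) = (25472 + sqrt(37636 + 2025))/(-167*(-1/189) - 49159) = (25472 + sqrt(39661))/(167/189 - 49159) = (25472 + sqrt(39661))/(-9290884/189) = (25472 + sqrt(39661))*(-189/9290884) = -1203552/2322721 - 189*sqrt(39661)/9290884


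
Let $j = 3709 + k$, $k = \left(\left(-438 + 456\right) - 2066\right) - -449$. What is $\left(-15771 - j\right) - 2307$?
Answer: $-20188$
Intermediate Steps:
$k = -1599$ ($k = \left(18 - 2066\right) + 449 = -2048 + 449 = -1599$)
$j = 2110$ ($j = 3709 - 1599 = 2110$)
$\left(-15771 - j\right) - 2307 = \left(-15771 - 2110\right) - 2307 = -17881 - 2307 = -20188$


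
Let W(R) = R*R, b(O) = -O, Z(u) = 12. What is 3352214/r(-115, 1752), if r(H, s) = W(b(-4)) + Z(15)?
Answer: 1676107/14 ≈ 1.1972e+5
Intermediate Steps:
W(R) = R**2
r(H, s) = 28 (r(H, s) = (-1*(-4))**2 + 12 = 4**2 + 12 = 16 + 12 = 28)
3352214/r(-115, 1752) = 3352214/28 = 3352214*(1/28) = 1676107/14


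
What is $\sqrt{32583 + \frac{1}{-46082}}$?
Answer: $\frac{\sqrt{69191653194010}}{46082} \approx 180.51$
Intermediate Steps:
$\sqrt{32583 + \frac{1}{-46082}} = \sqrt{32583 - \frac{1}{46082}} = \sqrt{\frac{1501489805}{46082}} = \frac{\sqrt{69191653194010}}{46082}$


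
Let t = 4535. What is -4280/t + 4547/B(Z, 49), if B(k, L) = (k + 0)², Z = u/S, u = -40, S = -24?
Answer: 37095761/22675 ≈ 1636.0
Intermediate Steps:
Z = 5/3 (Z = -40/(-24) = -40*(-1/24) = 5/3 ≈ 1.6667)
B(k, L) = k²
-4280/t + 4547/B(Z, 49) = -4280/4535 + 4547/((5/3)²) = -4280*1/4535 + 4547/(25/9) = -856/907 + 4547*(9/25) = -856/907 + 40923/25 = 37095761/22675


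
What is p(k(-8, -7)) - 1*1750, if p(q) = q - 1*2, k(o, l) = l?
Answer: -1759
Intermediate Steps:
p(q) = -2 + q (p(q) = q - 2 = -2 + q)
p(k(-8, -7)) - 1*1750 = (-2 - 7) - 1*1750 = -9 - 1750 = -1759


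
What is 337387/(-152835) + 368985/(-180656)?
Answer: -5101948189/1200459120 ≈ -4.2500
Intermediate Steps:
337387/(-152835) + 368985/(-180656) = 337387*(-1/152835) + 368985*(-1/180656) = -14669/6645 - 368985/180656 = -5101948189/1200459120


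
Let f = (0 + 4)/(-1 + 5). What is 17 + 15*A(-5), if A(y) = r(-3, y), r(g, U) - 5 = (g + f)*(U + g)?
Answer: 332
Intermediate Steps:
f = 1 (f = 4/4 = 4*(1/4) = 1)
r(g, U) = 5 + (1 + g)*(U + g) (r(g, U) = 5 + (g + 1)*(U + g) = 5 + (1 + g)*(U + g))
A(y) = 11 - 2*y (A(y) = 5 + y - 3 + (-3)**2 + y*(-3) = 5 + y - 3 + 9 - 3*y = 11 - 2*y)
17 + 15*A(-5) = 17 + 15*(11 - 2*(-5)) = 17 + 15*(11 + 10) = 17 + 15*21 = 17 + 315 = 332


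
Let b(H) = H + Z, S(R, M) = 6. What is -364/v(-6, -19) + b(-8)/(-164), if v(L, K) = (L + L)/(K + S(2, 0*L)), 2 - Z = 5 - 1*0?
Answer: -193979/492 ≈ -394.27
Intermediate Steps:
Z = -3 (Z = 2 - (5 - 1*0) = 2 - (5 + 0) = 2 - 1*5 = 2 - 5 = -3)
v(L, K) = 2*L/(6 + K) (v(L, K) = (L + L)/(K + 6) = (2*L)/(6 + K) = 2*L/(6 + K))
b(H) = -3 + H (b(H) = H - 3 = -3 + H)
-364/v(-6, -19) + b(-8)/(-164) = -364/(2*(-6)/(6 - 19)) + (-3 - 8)/(-164) = -364/(2*(-6)/(-13)) - 11*(-1/164) = -364/(2*(-6)*(-1/13)) + 11/164 = -364/12/13 + 11/164 = -364*13/12 + 11/164 = -1183/3 + 11/164 = -193979/492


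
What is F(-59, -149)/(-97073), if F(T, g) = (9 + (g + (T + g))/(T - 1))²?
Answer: -89401/38829200 ≈ -0.0023024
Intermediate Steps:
F(T, g) = (9 + (T + 2*g)/(-1 + T))²
F(-59, -149)/(-97073) = ((-9 + 2*(-149) + 10*(-59))²/(-1 - 59)²)/(-97073) = ((-9 - 298 - 590)²/(-60)²)*(-1/97073) = ((1/3600)*(-897)²)*(-1/97073) = ((1/3600)*804609)*(-1/97073) = (89401/400)*(-1/97073) = -89401/38829200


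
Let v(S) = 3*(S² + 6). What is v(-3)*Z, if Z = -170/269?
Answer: -7650/269 ≈ -28.439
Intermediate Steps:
v(S) = 18 + 3*S² (v(S) = 3*(6 + S²) = 18 + 3*S²)
Z = -170/269 (Z = -170*1/269 = -170/269 ≈ -0.63197)
v(-3)*Z = (18 + 3*(-3)²)*(-170/269) = (18 + 3*9)*(-170/269) = (18 + 27)*(-170/269) = 45*(-170/269) = -7650/269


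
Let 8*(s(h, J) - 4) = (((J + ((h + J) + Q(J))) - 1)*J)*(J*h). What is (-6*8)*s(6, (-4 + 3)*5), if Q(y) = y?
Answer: 8808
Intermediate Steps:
s(h, J) = 4 + h*J**2*(-1 + h + 3*J)/8 (s(h, J) = 4 + ((((J + ((h + J) + J)) - 1)*J)*(J*h))/8 = 4 + ((((J + ((J + h) + J)) - 1)*J)*(J*h))/8 = 4 + ((((J + (h + 2*J)) - 1)*J)*(J*h))/8 = 4 + ((((h + 3*J) - 1)*J)*(J*h))/8 = 4 + (((-1 + h + 3*J)*J)*(J*h))/8 = 4 + ((J*(-1 + h + 3*J))*(J*h))/8 = 4 + (h*J**2*(-1 + h + 3*J))/8 = 4 + h*J**2*(-1 + h + 3*J)/8)
(-6*8)*s(6, (-4 + 3)*5) = (-6*8)*(4 - 1/8*6*((-4 + 3)*5)**2 + (1/8)*((-4 + 3)*5)**2*6**2 + (3/8)*6*((-4 + 3)*5)**3) = -48*(4 - 1/8*6*(-1*5)**2 + (1/8)*(-1*5)**2*36 + (3/8)*6*(-1*5)**3) = -48*(4 - 1/8*6*(-5)**2 + (1/8)*(-5)**2*36 + (3/8)*6*(-5)**3) = -48*(4 - 1/8*6*25 + (1/8)*25*36 + (3/8)*6*(-125)) = -48*(4 - 75/4 + 225/2 - 1125/4) = -48*(-367/2) = 8808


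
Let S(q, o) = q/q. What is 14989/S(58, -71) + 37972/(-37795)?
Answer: 566471283/37795 ≈ 14988.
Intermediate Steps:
S(q, o) = 1
14989/S(58, -71) + 37972/(-37795) = 14989/1 + 37972/(-37795) = 14989*1 + 37972*(-1/37795) = 14989 - 37972/37795 = 566471283/37795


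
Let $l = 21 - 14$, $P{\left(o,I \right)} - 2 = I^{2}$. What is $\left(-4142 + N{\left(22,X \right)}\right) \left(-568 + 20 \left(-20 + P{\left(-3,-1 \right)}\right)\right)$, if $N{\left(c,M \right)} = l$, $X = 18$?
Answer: $3754580$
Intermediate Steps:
$P{\left(o,I \right)} = 2 + I^{2}$
$l = 7$ ($l = 21 - 14 = 7$)
$N{\left(c,M \right)} = 7$
$\left(-4142 + N{\left(22,X \right)}\right) \left(-568 + 20 \left(-20 + P{\left(-3,-1 \right)}\right)\right) = \left(-4142 + 7\right) \left(-568 + 20 \left(-20 + \left(2 + \left(-1\right)^{2}\right)\right)\right) = - 4135 \left(-568 + 20 \left(-20 + \left(2 + 1\right)\right)\right) = - 4135 \left(-568 + 20 \left(-20 + 3\right)\right) = - 4135 \left(-568 + 20 \left(-17\right)\right) = - 4135 \left(-568 - 340\right) = \left(-4135\right) \left(-908\right) = 3754580$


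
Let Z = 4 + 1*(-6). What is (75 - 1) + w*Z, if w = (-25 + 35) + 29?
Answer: -4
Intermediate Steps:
Z = -2 (Z = 4 - 6 = -2)
w = 39 (w = 10 + 29 = 39)
(75 - 1) + w*Z = (75 - 1) + 39*(-2) = 74 - 78 = -4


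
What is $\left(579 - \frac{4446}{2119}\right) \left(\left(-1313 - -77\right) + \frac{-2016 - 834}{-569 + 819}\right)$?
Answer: $- \frac{117299259}{163} \approx -7.1963 \cdot 10^{5}$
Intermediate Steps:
$\left(579 - \frac{4446}{2119}\right) \left(\left(-1313 - -77\right) + \frac{-2016 - 834}{-569 + 819}\right) = \left(579 - \frac{342}{163}\right) \left(\left(-1313 + 77\right) - \frac{2850}{250}\right) = \left(579 - \frac{342}{163}\right) \left(-1236 - \frac{57}{5}\right) = \frac{94035 \left(-1236 - \frac{57}{5}\right)}{163} = \frac{94035}{163} \left(- \frac{6237}{5}\right) = - \frac{117299259}{163}$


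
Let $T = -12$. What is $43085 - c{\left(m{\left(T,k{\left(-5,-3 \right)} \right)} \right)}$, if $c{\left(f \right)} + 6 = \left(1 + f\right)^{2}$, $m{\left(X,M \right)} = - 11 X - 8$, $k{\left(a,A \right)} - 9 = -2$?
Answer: $27466$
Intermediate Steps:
$k{\left(a,A \right)} = 7$ ($k{\left(a,A \right)} = 9 - 2 = 7$)
$m{\left(X,M \right)} = -8 - 11 X$
$c{\left(f \right)} = -6 + \left(1 + f\right)^{2}$
$43085 - c{\left(m{\left(T,k{\left(-5,-3 \right)} \right)} \right)} = 43085 - \left(-6 + \left(1 - -124\right)^{2}\right) = 43085 - \left(-6 + \left(1 + \left(-8 + 132\right)\right)^{2}\right) = 43085 - \left(-6 + \left(1 + 124\right)^{2}\right) = 43085 - \left(-6 + 125^{2}\right) = 43085 - \left(-6 + 15625\right) = 43085 - 15619 = 27466$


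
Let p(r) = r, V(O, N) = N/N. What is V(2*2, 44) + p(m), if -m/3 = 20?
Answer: -59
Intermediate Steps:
m = -60 (m = -3*20 = -60)
V(O, N) = 1
V(2*2, 44) + p(m) = 1 - 60 = -59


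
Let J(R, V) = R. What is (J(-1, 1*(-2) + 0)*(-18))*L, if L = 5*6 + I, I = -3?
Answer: 486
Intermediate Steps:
L = 27 (L = 5*6 - 3 = 30 - 3 = 27)
(J(-1, 1*(-2) + 0)*(-18))*L = -1*(-18)*27 = 18*27 = 486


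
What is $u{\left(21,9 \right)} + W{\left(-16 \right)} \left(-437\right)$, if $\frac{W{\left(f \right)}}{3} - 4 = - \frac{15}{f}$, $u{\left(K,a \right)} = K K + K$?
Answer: $- \frac{96177}{16} \approx -6011.1$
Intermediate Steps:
$u{\left(K,a \right)} = K + K^{2}$ ($u{\left(K,a \right)} = K^{2} + K = K + K^{2}$)
$W{\left(f \right)} = 12 - \frac{45}{f}$ ($W{\left(f \right)} = 12 + 3 \left(- \frac{15}{f}\right) = 12 - \frac{45}{f}$)
$u{\left(21,9 \right)} + W{\left(-16 \right)} \left(-437\right) = 21 \left(1 + 21\right) + \left(12 - \frac{45}{-16}\right) \left(-437\right) = 21 \cdot 22 + \left(12 - - \frac{45}{16}\right) \left(-437\right) = 462 + \left(12 + \frac{45}{16}\right) \left(-437\right) = 462 + \frac{237}{16} \left(-437\right) = 462 - \frac{103569}{16} = - \frac{96177}{16}$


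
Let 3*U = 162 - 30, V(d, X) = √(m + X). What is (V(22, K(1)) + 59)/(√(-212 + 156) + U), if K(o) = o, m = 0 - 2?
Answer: 649/498 + √14/996 + 11*I/498 - 59*I*√14/996 ≈ 1.307 - 0.19956*I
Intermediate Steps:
m = -2
V(d, X) = √(-2 + X)
U = 44 (U = (162 - 30)/3 = (⅓)*132 = 44)
(V(22, K(1)) + 59)/(√(-212 + 156) + U) = (√(-2 + 1) + 59)/(√(-212 + 156) + 44) = (√(-1) + 59)/(√(-56) + 44) = (I + 59)/(2*I*√14 + 44) = (59 + I)/(44 + 2*I*√14)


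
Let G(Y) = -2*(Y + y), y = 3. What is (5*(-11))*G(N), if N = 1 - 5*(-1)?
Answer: 990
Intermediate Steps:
N = 6 (N = 1 + 5 = 6)
G(Y) = -6 - 2*Y (G(Y) = -2*(Y + 3) = -2*(3 + Y) = -6 - 2*Y)
(5*(-11))*G(N) = (5*(-11))*(-6 - 2*6) = -55*(-6 - 12) = -55*(-18) = 990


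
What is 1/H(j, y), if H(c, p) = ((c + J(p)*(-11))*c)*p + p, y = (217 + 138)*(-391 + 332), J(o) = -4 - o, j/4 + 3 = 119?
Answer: 1/2234152190815 ≈ 4.4760e-13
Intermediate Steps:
j = 464 (j = -12 + 4*119 = -12 + 476 = 464)
y = -20945 (y = 355*(-59) = -20945)
H(c, p) = p + c*p*(44 + c + 11*p) (H(c, p) = ((c + (-4 - p)*(-11))*c)*p + p = ((c + (44 + 11*p))*c)*p + p = ((44 + c + 11*p)*c)*p + p = (c*(44 + c + 11*p))*p + p = c*p*(44 + c + 11*p) + p = p + c*p*(44 + c + 11*p))
1/H(j, y) = 1/(-20945*(1 + 464**2 + 11*464*(4 - 20945))) = 1/(-20945*(1 + 215296 + 11*464*(-20941))) = 1/(-20945*(1 + 215296 - 106882864)) = 1/(-20945*(-106667567)) = 1/2234152190815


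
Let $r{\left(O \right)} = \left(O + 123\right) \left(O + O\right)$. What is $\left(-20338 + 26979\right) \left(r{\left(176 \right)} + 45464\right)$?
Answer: $1000878392$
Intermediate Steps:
$r{\left(O \right)} = 2 O \left(123 + O\right)$ ($r{\left(O \right)} = \left(123 + O\right) 2 O = 2 O \left(123 + O\right)$)
$\left(-20338 + 26979\right) \left(r{\left(176 \right)} + 45464\right) = \left(-20338 + 26979\right) \left(2 \cdot 176 \left(123 + 176\right) + 45464\right) = 6641 \left(2 \cdot 176 \cdot 299 + 45464\right) = 6641 \left(105248 + 45464\right) = 6641 \cdot 150712 = 1000878392$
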